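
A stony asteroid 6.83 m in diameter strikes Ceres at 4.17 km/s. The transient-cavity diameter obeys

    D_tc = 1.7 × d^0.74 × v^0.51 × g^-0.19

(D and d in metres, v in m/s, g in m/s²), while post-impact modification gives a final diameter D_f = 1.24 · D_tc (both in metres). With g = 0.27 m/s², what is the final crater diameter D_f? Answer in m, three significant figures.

v = 4170 m/s.
d^0.74 = 6.83^0.74 = 4.144
v^0.51 = 4170^0.51 = 70.19
g^-0.19 = 0.27^-0.19 = 1.282
D_tc = 1.7 × 4.144 × 70.19 × 1.282 = 633.9 m
D_f = 1.24 × 633.9 = 786.0 m

D_f ≈ 786 m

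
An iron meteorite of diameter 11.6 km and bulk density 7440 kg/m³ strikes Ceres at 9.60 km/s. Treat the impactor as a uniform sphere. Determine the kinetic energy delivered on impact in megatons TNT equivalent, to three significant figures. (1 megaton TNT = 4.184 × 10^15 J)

d = 11600 m; v = 9600 m/s.
Mass m = (π/6) ρ d³ = (π/6) × 7440 × (11600)³ = 6.081 × 10^15 kg
E = ½ m v² = 0.5 × 6.081 × 10^15 × (9600)² = 2.802 × 10^23 J
   = 2.802 × 10^23 / 4.184×10^15 = 6.697 × 10^7 Mt

E ≈ 6.70 × 10^7 Mt TNT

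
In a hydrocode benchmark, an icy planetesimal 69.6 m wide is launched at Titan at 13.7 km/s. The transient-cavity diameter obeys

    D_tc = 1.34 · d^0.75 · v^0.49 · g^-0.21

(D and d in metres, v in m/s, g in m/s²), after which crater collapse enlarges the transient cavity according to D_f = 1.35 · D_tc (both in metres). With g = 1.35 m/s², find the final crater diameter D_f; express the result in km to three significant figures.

D_f ≈ 4.36 km

v = 13700 m/s.
d^0.75 = 69.6^0.75 = 24.10
v^0.49 = 13700^0.49 = 106.4
g^-0.21 = 1.35^-0.21 = 0.9389
D_tc = 1.34 × 24.10 × 106.4 × 0.9389 = 3226 m
D_f = 1.35 × 3226 = 4355 m
     = 4.355 km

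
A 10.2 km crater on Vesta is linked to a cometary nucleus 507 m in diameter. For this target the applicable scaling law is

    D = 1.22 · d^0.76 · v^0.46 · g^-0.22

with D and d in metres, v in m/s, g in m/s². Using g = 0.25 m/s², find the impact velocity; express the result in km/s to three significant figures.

Rearranging for v: v = [D / (1.22 · 507^0.76 · 0.25^-0.22)]^(1/0.46).
D = 10200 m.
507^0.76 = 113.7
0.25^-0.22 = 1.357
Denominator = 1.22 × 113.7 × 1.357 = 188.2
D / 188.2 = 10200 / 188.2 = 54.20
v = 54.20^(1/0.46) = 54.20^2.1739 = 5882 m/s

v ≈ 5.88 km/s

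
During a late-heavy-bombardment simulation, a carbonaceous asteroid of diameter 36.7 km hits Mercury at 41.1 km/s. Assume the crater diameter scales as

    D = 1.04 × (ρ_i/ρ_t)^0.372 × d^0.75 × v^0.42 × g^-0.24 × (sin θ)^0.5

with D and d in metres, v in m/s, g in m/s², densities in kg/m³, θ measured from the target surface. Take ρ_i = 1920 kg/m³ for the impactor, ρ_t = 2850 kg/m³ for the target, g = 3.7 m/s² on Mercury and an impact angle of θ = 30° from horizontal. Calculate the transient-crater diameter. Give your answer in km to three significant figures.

D ≈ 107 km

In SI units: d = 36700 m, v = 41100 m/s.
(ρ_i/ρ_t)^0.372 = (1920/2850)^0.372 = 0.8633
d^0.75 = 36700^0.75 = 2652
v^0.42 = 41100^0.42 = 86.66
g^-0.24 = 3.7^-0.24 = 0.7305
(sin 30°)^0.5 = 0.5000^0.5 = 0.7071
D = 1.04 × 0.8633 × 2652 × 86.66 × 0.7305 × 0.7071 = 1.066 × 10^5 m
   = 106.6 km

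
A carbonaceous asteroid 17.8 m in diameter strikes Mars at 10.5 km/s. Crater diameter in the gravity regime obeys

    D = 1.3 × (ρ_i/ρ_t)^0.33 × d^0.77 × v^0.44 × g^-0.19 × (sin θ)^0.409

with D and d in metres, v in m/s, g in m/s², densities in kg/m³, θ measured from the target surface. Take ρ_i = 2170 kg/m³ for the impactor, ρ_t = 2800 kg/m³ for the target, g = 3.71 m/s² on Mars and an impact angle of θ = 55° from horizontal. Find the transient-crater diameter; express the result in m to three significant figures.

In SI units: v = 10500 m/s.
(ρ_i/ρ_t)^0.33 = (2170/2800)^0.33 = 0.9193
d^0.77 = 17.8^0.77 = 9.180
v^0.44 = 10500^0.44 = 58.79
g^-0.19 = 3.71^-0.19 = 0.7795
(sin 55°)^0.409 = 0.8192^0.409 = 0.9217
D = 1.3 × 0.9193 × 9.180 × 58.79 × 0.7795 × 0.9217 = 463.4 m

D ≈ 463 m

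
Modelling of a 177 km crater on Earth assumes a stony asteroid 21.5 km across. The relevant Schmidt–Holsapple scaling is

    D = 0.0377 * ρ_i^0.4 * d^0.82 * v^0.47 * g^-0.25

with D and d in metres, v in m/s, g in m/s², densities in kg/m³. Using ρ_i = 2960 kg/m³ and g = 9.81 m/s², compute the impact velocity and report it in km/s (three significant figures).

v ≈ 16.2 km/s

Rearranging for v: v = [D / (0.0377 · 2960^0.4 · 21500^0.82 · 9.81^-0.25)]^(1/0.47).
D = 177000 m.
2960^0.4 = 24.46
21500^0.82 = 3569
9.81^-0.25 = 0.5650
Denominator = 0.0377 × 24.46 × 3569 × 0.5650 = 1859
D / 1859 = 177000 / 1859 = 95.21
v = 95.21^(1/0.47) = 95.21^2.1277 = 16220 m/s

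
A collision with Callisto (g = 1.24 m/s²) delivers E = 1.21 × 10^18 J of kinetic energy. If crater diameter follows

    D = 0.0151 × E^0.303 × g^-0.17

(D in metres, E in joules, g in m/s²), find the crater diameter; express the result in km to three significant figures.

D ≈ 4.39 km

E^0.303 = (1.21 × 10^18)^0.303 = 3.014 × 10^5
g^-0.17 = 1.24^-0.17 = 0.9641
D = 0.0151 × 3.014 × 10^5 × 0.9641 = 4388 m
   = 4.388 km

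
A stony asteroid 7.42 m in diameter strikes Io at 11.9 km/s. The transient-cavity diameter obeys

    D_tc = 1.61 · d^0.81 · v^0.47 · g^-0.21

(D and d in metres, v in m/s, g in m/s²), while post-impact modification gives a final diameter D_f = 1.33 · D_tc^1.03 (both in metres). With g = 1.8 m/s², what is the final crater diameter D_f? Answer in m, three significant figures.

v = 11900 m/s.
d^0.81 = 7.42^0.81 = 5.070
v^0.47 = 11900^0.47 = 82.32
g^-0.21 = 1.8^-0.21 = 0.8839
D_tc = 1.61 × 5.070 × 82.32 × 0.8839 = 593.9 m
D_f = 1.33 × (593.9)^1.03 = 956.7 m

D_f ≈ 957 m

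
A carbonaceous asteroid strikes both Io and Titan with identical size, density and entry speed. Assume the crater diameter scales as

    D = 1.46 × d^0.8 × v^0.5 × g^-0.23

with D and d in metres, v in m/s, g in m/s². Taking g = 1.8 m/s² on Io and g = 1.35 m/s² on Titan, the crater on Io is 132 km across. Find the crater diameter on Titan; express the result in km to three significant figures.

D ≈ 141 km

All impactor-dependent factors cancel in the ratio, leaving D_Titan/D_Io = (g_Titan/g_Io)^-0.23.
(1.35/1.8)^-0.23 = 0.7500^-0.23 = 1.068
D_Titan = 1.068 × 132 km = 141 km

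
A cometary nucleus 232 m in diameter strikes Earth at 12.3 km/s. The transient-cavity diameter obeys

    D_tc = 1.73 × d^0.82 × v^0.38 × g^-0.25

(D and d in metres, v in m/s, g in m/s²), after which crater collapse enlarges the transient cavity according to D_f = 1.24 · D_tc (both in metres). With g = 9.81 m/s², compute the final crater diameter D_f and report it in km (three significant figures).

v = 12300 m/s.
d^0.82 = 232^0.82 = 87.04
v^0.38 = 12300^0.38 = 35.82
g^-0.25 = 9.81^-0.25 = 0.5650
D_tc = 1.73 × 87.04 × 35.82 × 0.5650 = 3047 m
D_f = 1.24 × 3047 = 3778 m
     = 3.778 km

D_f ≈ 3.78 km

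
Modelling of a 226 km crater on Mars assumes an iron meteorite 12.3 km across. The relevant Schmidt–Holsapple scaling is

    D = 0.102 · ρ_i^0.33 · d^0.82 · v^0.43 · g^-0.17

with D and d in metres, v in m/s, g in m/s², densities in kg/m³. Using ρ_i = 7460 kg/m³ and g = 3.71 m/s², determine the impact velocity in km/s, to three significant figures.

Rearranging for v: v = [D / (0.102 · 7460^0.33 · 12300^0.82 · 3.71^-0.17)]^(1/0.43).
D = 226000 m.
7460^0.33 = 18.97
12300^0.82 = 2258
3.71^-0.17 = 0.8002
Denominator = 0.102 × 18.97 × 2258 × 0.8002 = 3496
D / 3496 = 226000 / 3496 = 64.65
v = 64.65^(1/0.43) = 64.65^2.3256 = 16243 m/s

v ≈ 16.2 km/s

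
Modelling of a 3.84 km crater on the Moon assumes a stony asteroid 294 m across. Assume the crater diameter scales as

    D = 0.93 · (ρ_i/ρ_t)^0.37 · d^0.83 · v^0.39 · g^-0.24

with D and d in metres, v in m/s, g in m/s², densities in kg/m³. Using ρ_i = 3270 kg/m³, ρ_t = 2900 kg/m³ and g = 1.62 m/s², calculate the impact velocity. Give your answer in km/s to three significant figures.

Rearranging for v: v = [D / (0.93 · (3270/2900)^0.37 · 294^0.83 · 1.62^-0.24)]^(1/0.39).
D = 3840 m.
(3270/2900)^0.37 = 1.045
294^0.83 = 111.9
1.62^-0.24 = 0.8907
Denominator = 0.93 × 1.045 × 111.9 × 0.8907 = 96.86
D / 96.86 = 3840 / 96.86 = 39.64
v = 39.64^(1/0.39) = 39.64^2.5641 = 12525 m/s

v ≈ 12.5 km/s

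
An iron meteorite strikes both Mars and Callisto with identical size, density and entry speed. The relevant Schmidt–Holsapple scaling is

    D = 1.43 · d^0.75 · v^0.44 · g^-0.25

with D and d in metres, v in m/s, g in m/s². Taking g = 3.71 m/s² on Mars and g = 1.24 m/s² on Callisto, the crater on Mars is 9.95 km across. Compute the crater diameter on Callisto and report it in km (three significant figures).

All impactor-dependent factors cancel in the ratio, leaving D_Callisto/D_Mars = (g_Callisto/g_Mars)^-0.25.
(1.24/3.71)^-0.25 = 0.3342^-0.25 = 1.315
D_Callisto = 1.315 × 9.95 km = 13.1 km

D ≈ 13.1 km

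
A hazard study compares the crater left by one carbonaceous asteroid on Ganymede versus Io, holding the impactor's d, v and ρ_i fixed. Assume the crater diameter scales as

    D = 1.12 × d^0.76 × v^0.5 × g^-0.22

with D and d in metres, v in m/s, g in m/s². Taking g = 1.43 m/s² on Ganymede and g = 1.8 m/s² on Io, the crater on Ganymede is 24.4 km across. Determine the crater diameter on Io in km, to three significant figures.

D ≈ 23.2 km

All impactor-dependent factors cancel in the ratio, leaving D_Io/D_Ganymede = (g_Io/g_Ganymede)^-0.22.
(1.8/1.43)^-0.22 = 1.259^-0.22 = 0.9506
D_Io = 0.9506 × 24.4 km = 23.2 km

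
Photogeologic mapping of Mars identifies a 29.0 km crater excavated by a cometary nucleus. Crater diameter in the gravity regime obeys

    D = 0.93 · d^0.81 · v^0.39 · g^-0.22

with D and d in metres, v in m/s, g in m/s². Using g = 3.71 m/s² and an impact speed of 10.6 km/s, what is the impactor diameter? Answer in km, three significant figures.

d ≈ 5.82 km

Rearranging for d: d = [D / (0.93 · 10600^0.39 · 3.71^-0.22)]^(1/0.81).
D = 29000 m.
10600^0.39 = 37.14
3.71^-0.22 = 0.7494
Denominator = 0.93 × 37.14 × 0.7494 = 25.88
D / 25.88 = 29000 / 25.88 = 1121
d = 1121^(1/0.81) = 1121^1.2346 = 5822 m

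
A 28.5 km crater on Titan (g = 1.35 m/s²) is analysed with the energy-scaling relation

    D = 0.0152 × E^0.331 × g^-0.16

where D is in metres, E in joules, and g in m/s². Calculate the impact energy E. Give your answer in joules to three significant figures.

Rearranging: E = [D / (0.0152 · g^-0.16)]^(1/0.331).
D = 28500 m.
g^-0.16 = 1.35^-0.16 = 0.9531
D / (0.0152 × 0.9531) = 28500 / (0.01449) = 1.967 × 10^6
E = (1.967 × 10^6)^3.0211 = 1.033 × 10^19 J

E ≈ 1.03 × 10^19 J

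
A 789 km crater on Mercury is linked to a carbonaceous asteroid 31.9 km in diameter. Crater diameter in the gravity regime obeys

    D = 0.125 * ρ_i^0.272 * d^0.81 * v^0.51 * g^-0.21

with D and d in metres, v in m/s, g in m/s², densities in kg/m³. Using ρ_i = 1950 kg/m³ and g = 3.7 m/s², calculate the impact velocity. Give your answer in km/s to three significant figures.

Rearranging for v: v = [D / (0.125 · 1950^0.272 · 31900^0.81 · 3.7^-0.21)]^(1/0.51).
D = 789000 m.
1950^0.272 = 7.850
31900^0.81 = 4447
3.7^-0.21 = 0.7598
Denominator = 0.125 × 7.850 × 4447 × 0.7598 = 3315
D / 3315 = 789000 / 3315 = 238.0
v = 238.0^(1/0.51) = 238.0^1.9608 = 45708 m/s

v ≈ 45.7 km/s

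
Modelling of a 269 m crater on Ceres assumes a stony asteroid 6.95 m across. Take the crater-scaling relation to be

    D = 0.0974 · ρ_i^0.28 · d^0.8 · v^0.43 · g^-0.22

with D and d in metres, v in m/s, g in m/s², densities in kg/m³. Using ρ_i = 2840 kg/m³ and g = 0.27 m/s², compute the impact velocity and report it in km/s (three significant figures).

v ≈ 7.88 km/s

Rearranging for v: v = [D / (0.0974 · 2840^0.28 · 6.95^0.8 · 0.27^-0.22)]^(1/0.43).
2840^0.28 = 9.267
6.95^0.8 = 4.716
0.27^-0.22 = 1.334
Denominator = 0.0974 × 9.267 × 4.716 × 1.334 = 5.678
D / 5.678 = 269 / 5.678 = 47.38
v = 47.38^(1/0.43) = 47.38^2.3256 = 7884 m/s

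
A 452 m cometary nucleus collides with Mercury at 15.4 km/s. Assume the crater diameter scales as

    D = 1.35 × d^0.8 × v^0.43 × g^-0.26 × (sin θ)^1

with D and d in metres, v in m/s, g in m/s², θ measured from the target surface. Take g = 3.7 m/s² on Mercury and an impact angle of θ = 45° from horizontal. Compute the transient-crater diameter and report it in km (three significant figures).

D ≈ 5.71 km

In SI units: v = 15400 m/s.
d^0.8 = 452^0.8 = 133.1
v^0.43 = 15400^0.43 = 63.19
g^-0.26 = 3.7^-0.26 = 0.7117
(sin 45°)^1 = 0.7071^1 = 0.7071
D = 1.35 × 133.1 × 63.19 × 0.7117 × 0.7071 = 5714 m
   = 5.714 km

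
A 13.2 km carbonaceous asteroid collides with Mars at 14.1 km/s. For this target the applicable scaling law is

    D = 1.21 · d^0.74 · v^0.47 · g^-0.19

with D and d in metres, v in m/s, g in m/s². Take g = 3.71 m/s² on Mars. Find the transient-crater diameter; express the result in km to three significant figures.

In SI units: d = 13200 m, v = 14100 m/s.
d^0.74 = 13200^0.74 = 1120
v^0.47 = 14100^0.47 = 89.15
g^-0.19 = 3.71^-0.19 = 0.7795
D = 1.21 × 1120 × 89.15 × 0.7795 = 94176 m
   = 94.18 km

D ≈ 94.2 km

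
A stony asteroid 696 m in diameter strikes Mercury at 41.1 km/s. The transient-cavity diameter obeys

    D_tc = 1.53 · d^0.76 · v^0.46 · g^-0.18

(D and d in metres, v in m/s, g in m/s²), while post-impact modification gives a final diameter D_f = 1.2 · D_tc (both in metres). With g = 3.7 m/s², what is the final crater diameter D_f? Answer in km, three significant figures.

v = 41100 m/s.
d^0.76 = 696^0.76 = 144.7
v^0.46 = 41100^0.46 = 132.5
g^-0.18 = 3.7^-0.18 = 0.7902
D_tc = 1.53 × 144.7 × 132.5 × 0.7902 = 23180 m
D_f = 1.2 × 23180 = 27816 m
     = 27.82 km

D_f ≈ 27.8 km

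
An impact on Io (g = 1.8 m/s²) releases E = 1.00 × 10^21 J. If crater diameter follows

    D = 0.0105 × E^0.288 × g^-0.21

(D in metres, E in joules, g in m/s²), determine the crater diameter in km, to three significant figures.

E^0.288 = (1.00 × 10^21)^0.288 = 1.117 × 10^6
g^-0.21 = 1.8^-0.21 = 0.8839
D = 0.0105 × 1.117 × 10^6 × 0.8839 = 10367 m
   = 10.37 km

D ≈ 10.4 km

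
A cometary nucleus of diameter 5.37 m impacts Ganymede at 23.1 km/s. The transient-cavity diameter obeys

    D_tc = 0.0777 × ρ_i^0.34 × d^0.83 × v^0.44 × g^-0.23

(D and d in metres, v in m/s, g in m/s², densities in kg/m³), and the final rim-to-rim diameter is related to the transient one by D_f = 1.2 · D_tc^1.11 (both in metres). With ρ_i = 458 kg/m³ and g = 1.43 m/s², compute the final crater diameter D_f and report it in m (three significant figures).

v = 23100 m/s.
ρ_i^0.34 = 458^0.34 = 8.030
d^0.83 = 5.37^0.83 = 4.035
v^0.44 = 23100^0.44 = 83.17
g^-0.23 = 1.43^-0.23 = 0.9210
D_tc = 0.0777 × 8.030 × 4.035 × 83.17 × 0.9210 = 192.8 m
D_f = 1.2 × (192.8)^1.11 = 412.7 m

D_f ≈ 413 m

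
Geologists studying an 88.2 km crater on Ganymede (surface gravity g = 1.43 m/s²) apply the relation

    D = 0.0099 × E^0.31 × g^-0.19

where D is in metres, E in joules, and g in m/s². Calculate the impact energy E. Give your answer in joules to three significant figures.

E ≈ 3.27 × 10^22 J

Rearranging: E = [D / (0.0099 · g^-0.19)]^(1/0.31).
D = 88200 m.
g^-0.19 = 1.43^-0.19 = 0.9343
D / (0.0099 × 0.9343) = 88200 / (9.250 × 10^-3) = 9.535 × 10^6
E = (9.535 × 10^6)^3.2258 = 3.265 × 10^22 J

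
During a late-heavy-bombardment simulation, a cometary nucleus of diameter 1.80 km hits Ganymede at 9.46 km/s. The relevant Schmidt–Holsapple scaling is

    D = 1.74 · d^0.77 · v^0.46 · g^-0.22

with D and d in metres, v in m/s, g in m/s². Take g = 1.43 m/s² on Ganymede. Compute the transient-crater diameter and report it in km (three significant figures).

In SI units: d = 1800 m, v = 9460 m/s.
d^0.77 = 1800^0.77 = 321.0
v^0.46 = 9460^0.46 = 67.44
g^-0.22 = 1.43^-0.22 = 0.9243
D = 1.74 × 321.0 × 67.44 × 0.9243 = 34816 m
   = 34.82 km

D ≈ 34.8 km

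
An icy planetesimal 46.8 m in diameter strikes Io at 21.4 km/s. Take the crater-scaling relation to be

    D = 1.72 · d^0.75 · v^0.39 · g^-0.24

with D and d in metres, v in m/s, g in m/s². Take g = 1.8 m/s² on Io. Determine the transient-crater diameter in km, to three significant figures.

In SI units: v = 21400 m/s.
d^0.75 = 46.8^0.75 = 17.89
v^0.39 = 21400^0.39 = 48.85
g^-0.24 = 1.8^-0.24 = 0.8684
D = 1.72 × 17.89 × 48.85 × 0.8684 = 1305 m
   = 1.305 km

D ≈ 1.31 km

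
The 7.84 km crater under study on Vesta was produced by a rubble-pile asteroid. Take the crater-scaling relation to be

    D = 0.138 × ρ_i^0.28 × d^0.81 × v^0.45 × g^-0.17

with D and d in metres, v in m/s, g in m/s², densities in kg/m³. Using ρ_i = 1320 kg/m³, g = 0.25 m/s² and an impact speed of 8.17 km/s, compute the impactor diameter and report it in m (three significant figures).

Rearranging for d: d = [D / (0.138 · 1320^0.28 · 8170^0.45 · 0.25^-0.17)]^(1/0.81).
D = 7840 m.
1320^0.28 = 7.478
8170^0.45 = 57.61
0.25^-0.17 = 1.266
Denominator = 0.138 × 7.478 × 57.61 × 1.266 = 75.27
D / 75.27 = 7840 / 75.27 = 104.2
d = 104.2^(1/0.81) = 104.2^1.2346 = 309.9 m

d ≈ 310 m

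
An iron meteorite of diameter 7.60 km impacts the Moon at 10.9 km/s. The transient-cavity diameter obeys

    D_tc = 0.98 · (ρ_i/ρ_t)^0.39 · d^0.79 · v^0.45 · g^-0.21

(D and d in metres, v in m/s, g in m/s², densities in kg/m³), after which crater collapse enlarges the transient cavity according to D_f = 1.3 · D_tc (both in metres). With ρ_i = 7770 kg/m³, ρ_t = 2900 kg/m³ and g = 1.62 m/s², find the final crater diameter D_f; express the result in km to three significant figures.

In SI: d = 7600 m, v = 10900 m/s.
(ρ_i/ρ_t)^0.39 = (7770/2900)^0.39 = 1.469
d^0.79 = 7600^0.79 = 1164
v^0.45 = 10900^0.45 = 65.59
g^-0.21 = 1.62^-0.21 = 0.9037
D_tc = 0.98 × 1.469 × 1164 × 65.59 × 0.9037 = 99330 m
D_f = 1.3 × 99330 = 1.291 × 10^5 m
     = 129.1 km

D_f ≈ 129 km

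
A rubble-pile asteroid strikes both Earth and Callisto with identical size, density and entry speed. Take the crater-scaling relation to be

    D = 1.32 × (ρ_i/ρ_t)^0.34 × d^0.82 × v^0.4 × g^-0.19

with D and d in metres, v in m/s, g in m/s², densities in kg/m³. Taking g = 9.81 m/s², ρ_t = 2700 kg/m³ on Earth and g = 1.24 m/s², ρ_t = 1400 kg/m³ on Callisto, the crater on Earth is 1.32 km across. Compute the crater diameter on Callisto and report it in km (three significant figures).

The impactor-only factors (d, v, ρ_i) cancel in the ratio, leaving D_Callisto/D_Earth = (g_Callisto/g_Earth)^-0.19 · (ρ_t,Earth/ρ_t,Callisto)^0.34.
(1.24/9.81)^-0.19 = 0.1264^-0.19 = 1.481
(2700/1400)^0.34 = 1.929^0.34 = 1.250
Ratio = 1.481 × 1.250 = 1.851
D_Callisto = 1.851 × 1.32 km = 2.44 km

D ≈ 2.44 km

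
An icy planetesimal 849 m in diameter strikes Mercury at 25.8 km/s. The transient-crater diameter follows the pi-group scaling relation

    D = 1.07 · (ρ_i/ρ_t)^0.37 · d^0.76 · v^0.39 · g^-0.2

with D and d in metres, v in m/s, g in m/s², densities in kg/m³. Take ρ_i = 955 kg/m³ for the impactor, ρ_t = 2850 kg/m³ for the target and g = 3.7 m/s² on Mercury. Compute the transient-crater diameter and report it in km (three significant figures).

D ≈ 4.86 km

In SI units: v = 25800 m/s.
(ρ_i/ρ_t)^0.37 = (955/2850)^0.37 = 0.6673
d^0.76 = 849^0.76 = 168.3
v^0.39 = 25800^0.39 = 52.55
g^-0.2 = 3.7^-0.2 = 0.7698
D = 1.07 × 0.6673 × 168.3 × 52.55 × 0.7698 = 4861 m
   = 4.861 km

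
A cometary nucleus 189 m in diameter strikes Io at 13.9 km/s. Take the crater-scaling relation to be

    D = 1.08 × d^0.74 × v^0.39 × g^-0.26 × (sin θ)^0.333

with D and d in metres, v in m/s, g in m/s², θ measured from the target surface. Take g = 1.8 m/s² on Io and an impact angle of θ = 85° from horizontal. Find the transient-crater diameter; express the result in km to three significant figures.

D ≈ 1.85 km

In SI units: v = 13900 m/s.
d^0.74 = 189^0.74 = 48.37
v^0.39 = 13900^0.39 = 41.28
g^-0.26 = 1.8^-0.26 = 0.8583
(sin 85°)^0.333 = 0.9962^0.333 = 0.9987
D = 1.08 × 48.37 × 41.28 × 0.8583 × 0.9987 = 1848 m
   = 1.848 km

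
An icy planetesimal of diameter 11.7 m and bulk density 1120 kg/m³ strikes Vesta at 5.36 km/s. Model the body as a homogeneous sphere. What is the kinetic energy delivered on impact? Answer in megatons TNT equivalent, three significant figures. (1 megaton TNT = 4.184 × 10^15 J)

v = 5360 m/s.
Mass m = (π/6) ρ d³ = (π/6) × 1120 × (11.7)³ = 9.392 × 10^5 kg
E = ½ m v² = 0.5 × 9.392 × 10^5 × (5360)² = 1.349 × 10^13 J
   = 1.349 × 10^13 / 4.184×10^15 = 3.224 × 10^-3 Mt

E ≈ 3.22 × 10^-3 Mt TNT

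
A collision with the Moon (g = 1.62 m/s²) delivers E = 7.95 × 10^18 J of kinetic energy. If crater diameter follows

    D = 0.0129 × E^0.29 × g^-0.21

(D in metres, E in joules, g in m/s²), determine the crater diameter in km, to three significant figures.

D ≈ 3.53 km

E^0.29 = (7.95 × 10^18)^0.29 = 3.028 × 10^5
g^-0.21 = 1.62^-0.21 = 0.9037
D = 0.0129 × 3.028 × 10^5 × 0.9037 = 3530 m
   = 3.530 km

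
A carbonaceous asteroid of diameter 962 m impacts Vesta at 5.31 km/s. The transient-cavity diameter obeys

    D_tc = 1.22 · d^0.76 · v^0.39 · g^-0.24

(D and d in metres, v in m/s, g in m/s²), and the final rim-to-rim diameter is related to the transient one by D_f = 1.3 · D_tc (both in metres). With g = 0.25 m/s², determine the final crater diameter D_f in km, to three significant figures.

D_f ≈ 11.6 km

v = 5310 m/s.
d^0.76 = 962^0.76 = 185.0
v^0.39 = 5310^0.39 = 28.37
g^-0.24 = 0.25^-0.24 = 1.395
D_tc = 1.22 × 185.0 × 28.37 × 1.395 = 8932 m
D_f = 1.3 × 8932 = 11612 m
     = 11.61 km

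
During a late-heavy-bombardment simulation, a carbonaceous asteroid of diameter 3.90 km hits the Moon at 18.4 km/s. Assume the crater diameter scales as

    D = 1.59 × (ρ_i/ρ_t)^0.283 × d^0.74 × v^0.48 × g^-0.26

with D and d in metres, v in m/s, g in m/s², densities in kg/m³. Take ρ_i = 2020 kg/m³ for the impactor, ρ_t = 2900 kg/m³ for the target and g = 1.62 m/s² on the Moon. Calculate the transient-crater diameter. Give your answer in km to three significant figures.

In SI units: d = 3900 m, v = 18400 m/s.
(ρ_i/ρ_t)^0.283 = (2020/2900)^0.283 = 0.9027
d^0.74 = 3900^0.74 = 454.3
v^0.48 = 18400^0.48 = 111.5
g^-0.26 = 1.62^-0.26 = 0.8821
D = 1.59 × 0.9027 × 454.3 × 111.5 × 0.8821 = 64132 m
   = 64.13 km

D ≈ 64.1 km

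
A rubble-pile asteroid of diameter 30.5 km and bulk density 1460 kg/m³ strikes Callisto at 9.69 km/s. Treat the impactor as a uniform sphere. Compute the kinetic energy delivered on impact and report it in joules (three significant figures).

d = 30500 m; v = 9690 m/s.
Mass m = (π/6) ρ d³ = (π/6) × 1460 × (30500)³ = 2.169 × 10^16 kg
E = ½ m v² = 0.5 × 2.169 × 10^16 × (9690)² = 1.018 × 10^24 J

E ≈ 1.02 × 10^24 J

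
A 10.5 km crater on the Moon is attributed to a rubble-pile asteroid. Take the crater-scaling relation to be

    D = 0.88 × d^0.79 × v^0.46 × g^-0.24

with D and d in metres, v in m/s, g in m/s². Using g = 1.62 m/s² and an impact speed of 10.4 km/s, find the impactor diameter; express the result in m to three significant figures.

Rearranging for d: d = [D / (0.88 · 10400^0.46 · 1.62^-0.24)]^(1/0.79).
D = 10500 m.
10400^0.46 = 70.44
1.62^-0.24 = 0.8907
Denominator = 0.88 × 70.44 × 0.8907 = 55.21
D / 55.21 = 10500 / 55.21 = 190.2
d = 190.2^(1/0.79) = 190.2^1.2658 = 767.4 m

d ≈ 767 m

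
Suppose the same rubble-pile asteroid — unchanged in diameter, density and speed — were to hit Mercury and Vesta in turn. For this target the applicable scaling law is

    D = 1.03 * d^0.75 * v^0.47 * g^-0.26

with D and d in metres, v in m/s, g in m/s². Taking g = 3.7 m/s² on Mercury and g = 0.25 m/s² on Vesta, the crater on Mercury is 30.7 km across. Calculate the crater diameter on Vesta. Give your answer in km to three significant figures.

D ≈ 61.9 km

All impactor-dependent factors cancel in the ratio, leaving D_Vesta/D_Mercury = (g_Vesta/g_Mercury)^-0.26.
(0.25/3.7)^-0.26 = 0.06757^-0.26 = 2.015
D_Vesta = 2.015 × 30.7 km = 61.9 km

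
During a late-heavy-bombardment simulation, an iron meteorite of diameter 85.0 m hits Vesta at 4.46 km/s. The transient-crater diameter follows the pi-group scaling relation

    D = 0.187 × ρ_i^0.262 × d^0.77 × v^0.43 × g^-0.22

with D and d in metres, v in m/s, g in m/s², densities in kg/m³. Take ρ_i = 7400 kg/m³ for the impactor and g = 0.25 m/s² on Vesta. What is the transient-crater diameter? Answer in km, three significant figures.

D ≈ 2.97 km

In SI units: v = 4460 m/s.
ρ_i^0.262 = 7400^0.262 = 10.32
d^0.77 = 85^0.77 = 30.60
v^0.43 = 4460^0.43 = 37.09
g^-0.22 = 0.25^-0.22 = 1.357
D = 0.187 × 10.32 × 30.60 × 37.09 × 1.357 = 2972 m
   = 2.972 km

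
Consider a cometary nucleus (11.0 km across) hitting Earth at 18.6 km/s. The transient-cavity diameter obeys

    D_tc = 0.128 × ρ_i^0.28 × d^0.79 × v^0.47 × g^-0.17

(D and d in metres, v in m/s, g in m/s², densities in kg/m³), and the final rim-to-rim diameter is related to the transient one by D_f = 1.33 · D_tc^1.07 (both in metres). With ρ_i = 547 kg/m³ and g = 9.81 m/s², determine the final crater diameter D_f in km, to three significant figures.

D_f ≈ 235 km

In SI: d = 11000 m, v = 18600 m/s.
ρ_i^0.28 = 547^0.28 = 5.843
d^0.79 = 11000^0.79 = 1558
v^0.47 = 18600^0.47 = 101.5
g^-0.17 = 9.81^-0.17 = 0.6783
D_tc = 0.128 × 5.843 × 1558 × 101.5 × 0.6783 = 80220 m
D_f = 1.33 × (80220)^1.07 = 2.352 × 10^5 m
     = 235.2 km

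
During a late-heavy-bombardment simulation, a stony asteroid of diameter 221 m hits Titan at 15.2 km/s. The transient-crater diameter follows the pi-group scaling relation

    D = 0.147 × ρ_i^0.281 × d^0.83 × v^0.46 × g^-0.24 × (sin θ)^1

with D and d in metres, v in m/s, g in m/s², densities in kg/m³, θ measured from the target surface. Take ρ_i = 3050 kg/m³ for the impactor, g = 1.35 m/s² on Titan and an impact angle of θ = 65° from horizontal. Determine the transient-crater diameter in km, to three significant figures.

D ≈ 8.75 km

In SI units: v = 15200 m/s.
ρ_i^0.281 = 3050^0.281 = 9.530
d^0.83 = 221^0.83 = 88.28
v^0.46 = 15200^0.46 = 83.88
g^-0.24 = 1.35^-0.24 = 0.9305
(sin 65°)^1 = 0.9063^1 = 0.9063
D = 0.147 × 9.530 × 88.28 × 83.88 × 0.9305 × 0.9063 = 8748 m
   = 8.748 km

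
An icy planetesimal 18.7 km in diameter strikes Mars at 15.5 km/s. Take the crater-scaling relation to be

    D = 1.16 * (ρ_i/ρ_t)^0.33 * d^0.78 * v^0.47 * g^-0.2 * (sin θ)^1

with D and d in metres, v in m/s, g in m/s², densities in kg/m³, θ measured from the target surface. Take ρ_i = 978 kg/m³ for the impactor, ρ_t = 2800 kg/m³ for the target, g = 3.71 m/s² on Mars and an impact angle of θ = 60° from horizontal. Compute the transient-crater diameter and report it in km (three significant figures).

D ≈ 109 km

In SI units: d = 18700 m, v = 15500 m/s.
(ρ_i/ρ_t)^0.33 = (978/2800)^0.33 = 0.7067
d^0.78 = 18700^0.78 = 2148
v^0.47 = 15500^0.47 = 93.21
g^-0.2 = 3.71^-0.2 = 0.7694
(sin 60°)^1 = 0.8660^1 = 0.8660
D = 1.16 × 0.7067 × 2148 × 93.21 × 0.7694 × 0.8660 = 1.094 × 10^5 m
   = 109.4 km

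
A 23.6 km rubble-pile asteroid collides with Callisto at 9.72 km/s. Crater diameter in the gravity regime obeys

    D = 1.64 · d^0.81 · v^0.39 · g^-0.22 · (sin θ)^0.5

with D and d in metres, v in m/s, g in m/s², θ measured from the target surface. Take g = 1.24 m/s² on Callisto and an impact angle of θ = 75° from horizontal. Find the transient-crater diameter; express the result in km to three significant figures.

In SI units: d = 23600 m, v = 9720 m/s.
d^0.81 = 23600^0.81 = 3484
v^0.39 = 9720^0.39 = 35.91
g^-0.22 = 1.24^-0.22 = 0.9538
(sin 75°)^0.5 = 0.9659^0.5 = 0.9828
D = 1.64 × 3484 × 35.91 × 0.9538 × 0.9828 = 1.923 × 10^5 m
   = 192.3 km

D ≈ 192 km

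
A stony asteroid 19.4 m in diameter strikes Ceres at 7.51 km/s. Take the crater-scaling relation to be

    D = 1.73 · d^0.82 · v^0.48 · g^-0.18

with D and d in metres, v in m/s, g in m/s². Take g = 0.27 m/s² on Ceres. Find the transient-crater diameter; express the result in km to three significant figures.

D ≈ 1.81 km

In SI units: v = 7510 m/s.
d^0.82 = 19.4^0.82 = 11.38
v^0.48 = 7510^0.48 = 72.49
g^-0.18 = 0.27^-0.18 = 1.266
D = 1.73 × 11.38 × 72.49 × 1.266 = 1807 m
   = 1.807 km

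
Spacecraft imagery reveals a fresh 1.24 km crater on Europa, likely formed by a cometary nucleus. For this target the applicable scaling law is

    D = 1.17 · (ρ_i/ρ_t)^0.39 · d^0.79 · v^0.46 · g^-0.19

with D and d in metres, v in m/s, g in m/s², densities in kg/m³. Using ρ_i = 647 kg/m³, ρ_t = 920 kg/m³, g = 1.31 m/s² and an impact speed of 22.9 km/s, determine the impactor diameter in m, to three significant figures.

Rearranging for d: d = [D / (1.17 · (647/920)^0.39 · 22900^0.46 · 1.31^-0.19)]^(1/0.79).
D = 1240 m.
(647/920)^0.39 = 0.8717
22900^0.46 = 101.3
1.31^-0.19 = 0.9500
Denominator = 1.17 × 0.8717 × 101.3 × 0.9500 = 98.15
D / 98.15 = 1240 / 98.15 = 12.63
d = 12.63^(1/0.79) = 12.63^1.2658 = 24.78 m

d ≈ 24.8 m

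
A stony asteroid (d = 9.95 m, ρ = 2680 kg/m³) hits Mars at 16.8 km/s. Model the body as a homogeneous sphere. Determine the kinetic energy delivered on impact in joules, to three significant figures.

E ≈ 1.95 × 10^14 J

v = 16800 m/s.
Mass m = (π/6) ρ d³ = (π/6) × 2680 × (9.95)³ = 1.382 × 10^6 kg
E = ½ m v² = 0.5 × 1.382 × 10^6 × (16800)² = 1.950 × 10^14 J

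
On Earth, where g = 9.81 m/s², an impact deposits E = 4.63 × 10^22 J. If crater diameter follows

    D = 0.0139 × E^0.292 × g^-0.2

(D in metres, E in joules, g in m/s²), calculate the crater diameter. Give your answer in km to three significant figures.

E^0.292 = (4.63 × 10^22)^0.292 = 4.153 × 10^6
g^-0.2 = 9.81^-0.2 = 0.6334
D = 0.0139 × 4.153 × 10^6 × 0.6334 = 36564 m
   = 36.56 km

D ≈ 36.6 km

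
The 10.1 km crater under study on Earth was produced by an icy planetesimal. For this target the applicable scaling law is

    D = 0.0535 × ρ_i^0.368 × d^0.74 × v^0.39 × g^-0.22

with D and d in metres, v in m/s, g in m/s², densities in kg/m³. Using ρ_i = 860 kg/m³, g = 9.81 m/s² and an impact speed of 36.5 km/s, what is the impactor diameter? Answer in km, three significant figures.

Rearranging for d: d = [D / (0.0535 · 860^0.368 · 36500^0.39 · 9.81^-0.22)]^(1/0.74).
D = 10100 m.
860^0.368 = 12.02
36500^0.39 = 60.16
9.81^-0.22 = 0.6051
Denominator = 0.0535 × 12.02 × 60.16 × 0.6051 = 23.41
D / 23.41 = 10100 / 23.41 = 431.4
d = 431.4^(1/0.74) = 431.4^1.3514 = 3637 m

d ≈ 3.64 km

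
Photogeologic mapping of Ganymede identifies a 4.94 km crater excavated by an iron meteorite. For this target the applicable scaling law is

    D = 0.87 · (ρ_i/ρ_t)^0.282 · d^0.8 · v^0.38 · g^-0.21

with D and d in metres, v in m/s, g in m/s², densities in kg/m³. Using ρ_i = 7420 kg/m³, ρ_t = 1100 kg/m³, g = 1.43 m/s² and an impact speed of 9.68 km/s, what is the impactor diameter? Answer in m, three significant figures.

d ≈ 353 m

Rearranging for d: d = [D / (0.87 · (7420/1100)^0.282 · 9680^0.38 · 1.43^-0.21)]^(1/0.8).
D = 4940 m.
(7420/1100)^0.282 = 1.713
9680^0.38 = 32.71
1.43^-0.21 = 0.9276
Denominator = 0.87 × 1.713 × 32.71 × 0.9276 = 45.22
D / 45.22 = 4940 / 45.22 = 109.2
d = 109.2^(1/0.8) = 109.2^1.25 = 353.0 m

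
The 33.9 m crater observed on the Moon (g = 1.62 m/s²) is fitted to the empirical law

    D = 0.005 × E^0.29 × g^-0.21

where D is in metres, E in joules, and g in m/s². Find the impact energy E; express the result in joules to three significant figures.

Rearranging: E = [D / (0.005 · g^-0.21)]^(1/0.29).
g^-0.21 = 1.62^-0.21 = 0.9037
D / (0.005 × 0.9037) = 33.9 / (4.518 × 10^-3) = 7.503 × 10^3
E = (7.503 × 10^3)^3.4483 = 2.307 × 10^13 J

E ≈ 2.31 × 10^13 J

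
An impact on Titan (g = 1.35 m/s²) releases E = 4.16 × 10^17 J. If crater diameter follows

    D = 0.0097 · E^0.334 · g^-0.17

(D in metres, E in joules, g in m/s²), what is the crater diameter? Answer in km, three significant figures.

E^0.334 = (4.16 × 10^17)^0.334 = 7.670 × 10^5
g^-0.17 = 1.35^-0.17 = 0.9503
D = 0.0097 × 7.670 × 10^5 × 0.9503 = 7070 m
   = 7.070 km

D ≈ 7.07 km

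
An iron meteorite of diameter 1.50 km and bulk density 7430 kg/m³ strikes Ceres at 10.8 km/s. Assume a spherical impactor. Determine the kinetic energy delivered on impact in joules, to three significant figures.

E ≈ 7.66 × 10^20 J

d = 1500 m; v = 10800 m/s.
Mass m = (π/6) ρ d³ = (π/6) × 7430 × (1500)³ = 1.313 × 10^13 kg
E = ½ m v² = 0.5 × 1.313 × 10^13 × (10800)² = 7.657 × 10^20 J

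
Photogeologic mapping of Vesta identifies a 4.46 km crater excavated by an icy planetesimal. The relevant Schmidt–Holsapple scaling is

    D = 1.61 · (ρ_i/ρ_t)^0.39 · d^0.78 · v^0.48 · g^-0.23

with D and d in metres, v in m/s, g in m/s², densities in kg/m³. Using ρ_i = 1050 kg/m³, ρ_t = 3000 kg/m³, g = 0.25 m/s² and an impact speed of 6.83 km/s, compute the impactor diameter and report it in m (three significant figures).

d ≈ 127 m

Rearranging for d: d = [D / (1.61 · (1050/3000)^0.39 · 6830^0.48 · 0.25^-0.23)]^(1/0.78).
D = 4460 m.
(1050/3000)^0.39 = 0.6640
6830^0.48 = 69.27
0.25^-0.23 = 1.376
Denominator = 1.61 × 0.6640 × 69.27 × 1.376 = 101.9
D / 101.9 = 4460 / 101.9 = 43.77
d = 43.77^(1/0.78) = 43.77^1.2821 = 127.1 m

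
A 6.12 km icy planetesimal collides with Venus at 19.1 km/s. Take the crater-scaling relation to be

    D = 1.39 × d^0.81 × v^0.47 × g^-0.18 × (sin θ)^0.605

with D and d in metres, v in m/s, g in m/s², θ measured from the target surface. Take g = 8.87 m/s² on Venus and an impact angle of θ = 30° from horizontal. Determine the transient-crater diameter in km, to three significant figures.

In SI units: d = 6120 m, v = 19100 m/s.
d^0.81 = 6120^0.81 = 1168
v^0.47 = 19100^0.47 = 102.8
g^-0.18 = 8.87^-0.18 = 0.6751
(sin 30°)^0.605 = 0.5000^0.605 = 0.6575
D = 1.39 × 1168 × 102.8 × 0.6751 × 0.6575 = 74082 m
   = 74.08 km

D ≈ 74.1 km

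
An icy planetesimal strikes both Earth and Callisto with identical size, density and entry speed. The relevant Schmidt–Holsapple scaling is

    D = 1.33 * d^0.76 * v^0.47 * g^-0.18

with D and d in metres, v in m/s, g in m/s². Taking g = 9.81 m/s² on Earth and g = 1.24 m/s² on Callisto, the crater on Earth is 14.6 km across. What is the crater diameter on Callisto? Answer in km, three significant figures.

All impactor-dependent factors cancel in the ratio, leaving D_Callisto/D_Earth = (g_Callisto/g_Earth)^-0.18.
(1.24/9.81)^-0.18 = 0.1264^-0.18 = 1.451
D_Callisto = 1.451 × 14.6 km = 21.2 km

D ≈ 21.2 km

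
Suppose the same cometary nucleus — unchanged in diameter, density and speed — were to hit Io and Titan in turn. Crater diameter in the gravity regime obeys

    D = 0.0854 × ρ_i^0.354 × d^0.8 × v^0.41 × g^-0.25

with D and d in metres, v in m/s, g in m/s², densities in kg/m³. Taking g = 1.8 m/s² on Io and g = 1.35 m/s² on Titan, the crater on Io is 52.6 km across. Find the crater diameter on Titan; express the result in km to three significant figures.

All impactor-dependent factors cancel in the ratio, leaving D_Titan/D_Io = (g_Titan/g_Io)^-0.25.
(1.35/1.8)^-0.25 = 0.7500^-0.25 = 1.075
D_Titan = 1.075 × 52.6 km = 56.5 km

D ≈ 56.5 km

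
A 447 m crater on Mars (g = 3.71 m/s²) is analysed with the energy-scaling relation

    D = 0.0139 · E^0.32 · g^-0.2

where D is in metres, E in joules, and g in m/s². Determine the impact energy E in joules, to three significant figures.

E ≈ 2.76 × 10^14 J

Rearranging: E = [D / (0.0139 · g^-0.2)]^(1/0.32).
g^-0.2 = 3.71^-0.2 = 0.7694
D / (0.0139 × 0.7694) = 447 / (0.01069) = 4.181 × 10^4
E = (4.181 × 10^4)^3.125 = 2.764 × 10^14 J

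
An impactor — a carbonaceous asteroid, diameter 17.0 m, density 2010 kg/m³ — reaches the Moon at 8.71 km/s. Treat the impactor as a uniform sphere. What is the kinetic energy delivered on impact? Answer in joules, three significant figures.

E ≈ 1.96 × 10^14 J

v = 8710 m/s.
Mass m = (π/6) ρ d³ = (π/6) × 2010 × (17)³ = 5.171 × 10^6 kg
E = ½ m v² = 0.5 × 5.171 × 10^6 × (8710)² = 1.961 × 10^14 J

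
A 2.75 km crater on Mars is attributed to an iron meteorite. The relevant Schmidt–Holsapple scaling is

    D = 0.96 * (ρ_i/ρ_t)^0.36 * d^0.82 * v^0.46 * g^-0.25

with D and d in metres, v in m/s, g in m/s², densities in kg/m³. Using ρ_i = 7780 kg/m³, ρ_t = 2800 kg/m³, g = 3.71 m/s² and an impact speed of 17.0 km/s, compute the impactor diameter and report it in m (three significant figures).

d ≈ 66.3 m

Rearranging for d: d = [D / (0.96 · (7780/2800)^0.36 · 17000^0.46 · 3.71^-0.25)]^(1/0.82).
D = 2750 m.
(7780/2800)^0.36 = 1.445
17000^0.46 = 88.31
3.71^-0.25 = 0.7205
Denominator = 0.96 × 1.445 × 88.31 × 0.7205 = 88.26
D / 88.26 = 2750 / 88.26 = 31.16
d = 31.16^(1/0.82) = 31.16^1.2195 = 66.29 m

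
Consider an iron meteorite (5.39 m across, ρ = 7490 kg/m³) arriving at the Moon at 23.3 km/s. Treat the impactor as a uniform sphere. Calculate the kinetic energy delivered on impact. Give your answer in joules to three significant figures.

E ≈ 1.67 × 10^14 J

v = 23300 m/s.
Mass m = (π/6) ρ d³ = (π/6) × 7490 × (5.39)³ = 6.141 × 10^5 kg
E = ½ m v² = 0.5 × 6.141 × 10^5 × (23300)² = 1.667 × 10^14 J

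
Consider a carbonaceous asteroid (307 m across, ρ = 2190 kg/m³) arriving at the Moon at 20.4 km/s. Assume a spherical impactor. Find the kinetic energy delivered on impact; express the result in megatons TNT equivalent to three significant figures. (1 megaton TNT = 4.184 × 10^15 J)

v = 20400 m/s.
Mass m = (π/6) ρ d³ = (π/6) × 2190 × (307)³ = 3.318 × 10^10 kg
E = ½ m v² = 0.5 × 3.318 × 10^10 × (20400)² = 6.904 × 10^18 J
   = 6.904 × 10^18 / 4.184×10^15 = 1650 Mt

E ≈ 1650 Mt TNT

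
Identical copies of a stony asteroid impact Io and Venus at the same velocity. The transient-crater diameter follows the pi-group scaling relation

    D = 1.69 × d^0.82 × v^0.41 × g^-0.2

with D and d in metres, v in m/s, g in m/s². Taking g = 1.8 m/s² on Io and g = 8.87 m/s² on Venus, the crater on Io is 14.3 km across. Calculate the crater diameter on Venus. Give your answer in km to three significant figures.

D ≈ 10.4 km

All impactor-dependent factors cancel in the ratio, leaving D_Venus/D_Io = (g_Venus/g_Io)^-0.2.
(8.87/1.8)^-0.2 = 4.928^-0.2 = 0.7269
D_Venus = 0.7269 × 14.3 km = 10.4 km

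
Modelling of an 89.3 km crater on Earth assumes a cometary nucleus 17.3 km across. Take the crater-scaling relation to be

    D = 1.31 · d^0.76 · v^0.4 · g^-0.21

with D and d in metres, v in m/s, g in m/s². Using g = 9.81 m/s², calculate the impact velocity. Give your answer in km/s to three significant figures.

v ≈ 35.7 km/s

Rearranging for v: v = [D / (1.31 · 17300^0.76 · 9.81^-0.21)]^(1/0.4).
D = 89300 m.
17300^0.76 = 1663
9.81^-0.21 = 0.6191
Denominator = 1.31 × 1663 × 0.6191 = 1349
D / 1349 = 89300 / 1349 = 66.20
v = 66.20^(1/0.4) = 66.20^2.5 = 35657 m/s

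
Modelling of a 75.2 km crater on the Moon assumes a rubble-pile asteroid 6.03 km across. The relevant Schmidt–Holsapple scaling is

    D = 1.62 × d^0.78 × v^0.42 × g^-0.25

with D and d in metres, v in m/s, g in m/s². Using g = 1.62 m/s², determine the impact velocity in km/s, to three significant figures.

Rearranging for v: v = [D / (1.62 · 6030^0.78 · 1.62^-0.25)]^(1/0.42).
D = 75200 m.
6030^0.78 = 888.5
1.62^-0.25 = 0.8864
Denominator = 1.62 × 888.5 × 0.8864 = 1276
D / 1276 = 75200 / 1276 = 58.93
v = 58.93^(1/0.42) = 58.93^2.381 = 16412 m/s

v ≈ 16.4 km/s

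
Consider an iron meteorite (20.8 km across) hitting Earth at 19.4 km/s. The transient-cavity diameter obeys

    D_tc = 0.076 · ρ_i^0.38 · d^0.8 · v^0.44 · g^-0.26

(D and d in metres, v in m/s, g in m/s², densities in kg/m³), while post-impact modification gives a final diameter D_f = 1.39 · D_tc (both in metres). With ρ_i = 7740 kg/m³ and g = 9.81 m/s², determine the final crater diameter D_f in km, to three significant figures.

In SI: d = 20800 m, v = 19400 m/s.
ρ_i^0.38 = 7740^0.38 = 30.04
d^0.8 = 20800^0.8 = 2847
v^0.44 = 19400^0.44 = 77.03
g^-0.26 = 9.81^-0.26 = 0.5523
D_tc = 0.076 × 30.04 × 2847 × 77.03 × 0.5523 = 2.765 × 10^5 m
D_f = 1.39 × 2.765 × 10^5 = 3.843 × 10^5 m
     = 384.3 km

D_f ≈ 384 km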